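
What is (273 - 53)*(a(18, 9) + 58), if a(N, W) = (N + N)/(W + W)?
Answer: 13200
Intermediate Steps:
a(N, W) = N/W (a(N, W) = (2*N)/((2*W)) = (2*N)*(1/(2*W)) = N/W)
(273 - 53)*(a(18, 9) + 58) = (273 - 53)*(18/9 + 58) = 220*(18*(⅑) + 58) = 220*(2 + 58) = 220*60 = 13200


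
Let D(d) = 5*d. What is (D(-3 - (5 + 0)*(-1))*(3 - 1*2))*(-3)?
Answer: -30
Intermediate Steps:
(D(-3 - (5 + 0)*(-1))*(3 - 1*2))*(-3) = ((5*(-3 - (5 + 0)*(-1)))*(3 - 1*2))*(-3) = ((5*(-3 - 5*(-1)))*(3 - 2))*(-3) = ((5*(-3 - 1*(-5)))*1)*(-3) = ((5*(-3 + 5))*1)*(-3) = ((5*2)*1)*(-3) = (10*1)*(-3) = 10*(-3) = -30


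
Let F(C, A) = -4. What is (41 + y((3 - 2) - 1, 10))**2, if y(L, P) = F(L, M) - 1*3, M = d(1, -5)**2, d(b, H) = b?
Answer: 1156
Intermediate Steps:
M = 1 (M = 1**2 = 1)
y(L, P) = -7 (y(L, P) = -4 - 1*3 = -4 - 3 = -7)
(41 + y((3 - 2) - 1, 10))**2 = (41 - 7)**2 = 34**2 = 1156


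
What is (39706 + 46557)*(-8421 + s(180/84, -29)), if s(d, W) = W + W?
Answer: -731423977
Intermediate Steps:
s(d, W) = 2*W
(39706 + 46557)*(-8421 + s(180/84, -29)) = (39706 + 46557)*(-8421 + 2*(-29)) = 86263*(-8421 - 58) = 86263*(-8479) = -731423977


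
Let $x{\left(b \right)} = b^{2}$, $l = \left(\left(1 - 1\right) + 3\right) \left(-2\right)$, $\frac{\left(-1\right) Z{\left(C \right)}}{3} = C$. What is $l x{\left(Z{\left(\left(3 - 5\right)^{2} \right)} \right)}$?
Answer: $-864$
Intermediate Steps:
$Z{\left(C \right)} = - 3 C$
$l = -6$ ($l = \left(0 + 3\right) \left(-2\right) = 3 \left(-2\right) = -6$)
$l x{\left(Z{\left(\left(3 - 5\right)^{2} \right)} \right)} = - 6 \left(- 3 \left(3 - 5\right)^{2}\right)^{2} = - 6 \left(- 3 \left(-2\right)^{2}\right)^{2} = - 6 \left(\left(-3\right) 4\right)^{2} = - 6 \left(-12\right)^{2} = \left(-6\right) 144 = -864$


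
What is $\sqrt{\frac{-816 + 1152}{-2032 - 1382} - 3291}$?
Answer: $\frac{i \sqrt{1065529315}}{569} \approx 57.368 i$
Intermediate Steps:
$\sqrt{\frac{-816 + 1152}{-2032 - 1382} - 3291} = \sqrt{\frac{336}{-3414} - 3291} = \sqrt{336 \left(- \frac{1}{3414}\right) - 3291} = \sqrt{- \frac{56}{569} - 3291} = \sqrt{- \frac{1872635}{569}} = \frac{i \sqrt{1065529315}}{569}$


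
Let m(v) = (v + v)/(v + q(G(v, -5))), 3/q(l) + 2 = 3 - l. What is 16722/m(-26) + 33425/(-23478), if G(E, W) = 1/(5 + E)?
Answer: 548886571/73788 ≈ 7438.7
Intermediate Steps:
q(l) = 3/(1 - l) (q(l) = 3/(-2 + (3 - l)) = 3/(1 - l))
m(v) = 2*v/(v - 3/(-1 + 1/(5 + v))) (m(v) = (v + v)/(v - 3/(-1 + 1/(5 + v))) = (2*v)/(v - 3/(-1 + 1/(5 + v))) = 2*v/(v - 3/(-1 + 1/(5 + v))))
16722/m(-26) + 33425/(-23478) = 16722/((2*(-26)*(4 - 26)/(15 + (-26)² + 7*(-26)))) + 33425/(-23478) = 16722/((2*(-26)*(-22)/(15 + 676 - 182))) + 33425*(-1/23478) = 16722/((2*(-26)*(-22)/509)) - 4775/3354 = 16722/((2*(-26)*(1/509)*(-22))) - 4775/3354 = 16722/(1144/509) - 4775/3354 = 16722*(509/1144) - 4775/3354 = 4255749/572 - 4775/3354 = 548886571/73788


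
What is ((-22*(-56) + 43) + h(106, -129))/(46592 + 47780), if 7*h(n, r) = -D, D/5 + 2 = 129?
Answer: 4145/330302 ≈ 0.012549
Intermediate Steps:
D = 635 (D = -10 + 5*129 = -10 + 645 = 635)
h(n, r) = -635/7 (h(n, r) = (-1*635)/7 = (⅐)*(-635) = -635/7)
((-22*(-56) + 43) + h(106, -129))/(46592 + 47780) = ((-22*(-56) + 43) - 635/7)/(46592 + 47780) = ((1232 + 43) - 635/7)/94372 = (1275 - 635/7)*(1/94372) = (8290/7)*(1/94372) = 4145/330302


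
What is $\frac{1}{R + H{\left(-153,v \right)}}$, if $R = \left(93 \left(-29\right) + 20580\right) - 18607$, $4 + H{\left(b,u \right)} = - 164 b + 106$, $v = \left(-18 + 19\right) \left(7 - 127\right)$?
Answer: $\frac{1}{24470} \approx 4.0866 \cdot 10^{-5}$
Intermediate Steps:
$v = -120$ ($v = 1 \left(-120\right) = -120$)
$H{\left(b,u \right)} = 102 - 164 b$ ($H{\left(b,u \right)} = -4 - \left(-106 + 164 b\right) = 102 - 164 b$)
$R = -724$ ($R = \left(-2697 + 20580\right) - 18607 = 17883 - 18607 = -724$)
$\frac{1}{R + H{\left(-153,v \right)}} = \frac{1}{-724 + \left(102 - -25092\right)} = \frac{1}{-724 + \left(102 + 25092\right)} = \frac{1}{-724 + 25194} = \frac{1}{24470}$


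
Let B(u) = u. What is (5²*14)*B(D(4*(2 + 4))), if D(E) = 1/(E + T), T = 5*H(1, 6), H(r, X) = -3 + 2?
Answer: 350/19 ≈ 18.421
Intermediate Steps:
H(r, X) = -1
T = -5 (T = 5*(-1) = -5)
D(E) = 1/(-5 + E) (D(E) = 1/(E - 5) = 1/(-5 + E))
(5²*14)*B(D(4*(2 + 4))) = (5²*14)/(-5 + 4*(2 + 4)) = (25*14)/(-5 + 4*6) = 350/(-5 + 24) = 350/19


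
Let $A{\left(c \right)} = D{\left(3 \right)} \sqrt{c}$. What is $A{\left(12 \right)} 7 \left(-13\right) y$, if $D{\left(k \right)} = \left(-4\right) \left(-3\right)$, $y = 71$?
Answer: $- 155064 \sqrt{3} \approx -2.6858 \cdot 10^{5}$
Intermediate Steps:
$D{\left(k \right)} = 12$
$A{\left(c \right)} = 12 \sqrt{c}$
$A{\left(12 \right)} 7 \left(-13\right) y = 12 \sqrt{12} \cdot 7 \left(-13\right) 71 = 12 \cdot 2 \sqrt{3} \left(-91\right) 71 = 24 \sqrt{3} \left(-91\right) 71 = - 2184 \sqrt{3} \cdot 71 = - 155064 \sqrt{3}$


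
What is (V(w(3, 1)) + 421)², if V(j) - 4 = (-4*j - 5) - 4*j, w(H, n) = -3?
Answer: 197136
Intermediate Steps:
V(j) = -1 - 8*j (V(j) = 4 + ((-4*j - 5) - 4*j) = 4 + ((-5 - 4*j) - 4*j) = 4 + (-5 - 8*j) = -1 - 8*j)
(V(w(3, 1)) + 421)² = ((-1 - 8*(-3)) + 421)² = ((-1 + 24) + 421)² = (23 + 421)² = 444² = 197136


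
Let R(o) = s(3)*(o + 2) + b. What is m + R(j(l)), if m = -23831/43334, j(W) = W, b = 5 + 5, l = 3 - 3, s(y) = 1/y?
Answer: 1315195/130002 ≈ 10.117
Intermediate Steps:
l = 0
b = 10
m = -23831/43334 (m = -23831*1/43334 = -23831/43334 ≈ -0.54994)
R(o) = 32/3 + o/3 (R(o) = (o + 2)/3 + 10 = (2 + o)/3 + 10 = (⅔ + o/3) + 10 = 32/3 + o/3)
m + R(j(l)) = -23831/43334 + (32/3 + (⅓)*0) = -23831/43334 + (32/3 + 0) = -23831/43334 + 32/3 = 1315195/130002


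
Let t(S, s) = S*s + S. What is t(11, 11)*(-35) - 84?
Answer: -4704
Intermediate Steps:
t(S, s) = S + S*s
t(11, 11)*(-35) - 84 = (11*(1 + 11))*(-35) - 84 = (11*12)*(-35) - 84 = 132*(-35) - 84 = -4620 - 84 = -4704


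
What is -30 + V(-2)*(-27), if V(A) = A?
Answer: 24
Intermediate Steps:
-30 + V(-2)*(-27) = -30 - 2*(-27) = -30 + 54 = 24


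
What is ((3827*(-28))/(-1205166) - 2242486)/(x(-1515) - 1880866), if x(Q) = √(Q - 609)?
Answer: 31769799010445002/26646648938148783 + 33782097194*I*√59/8882216312716261 ≈ 1.1923 + 2.9214e-5*I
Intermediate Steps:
x(Q) = √(-609 + Q)
((3827*(-28))/(-1205166) - 2242486)/(x(-1515) - 1880866) = ((3827*(-28))/(-1205166) - 2242486)/(√(-609 - 1515) - 1880866) = (-107156*(-1/1205166) - 2242486)/(√(-2124) - 1880866) = (53578/602583 - 2242486)/(6*I*√59 - 1880866) = -1351283887760/(602583*(-1880866 + 6*I*√59))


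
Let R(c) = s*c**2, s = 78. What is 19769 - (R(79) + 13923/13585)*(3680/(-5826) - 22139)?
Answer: 994177024720884/92245 ≈ 1.0778e+10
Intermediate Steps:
R(c) = 78*c**2
19769 - (R(79) + 13923/13585)*(3680/(-5826) - 22139) = 19769 - (78*79**2 + 13923/13585)*(3680/(-5826) - 22139) = 19769 - (78*6241 + 13923*(1/13585))*(3680*(-1/5826) - 22139) = 19769 - (486798 + 1071/1045)*(-1840/2913 - 22139) = 19769 - 508704981*(-64492747)/(1045*2913) = 19769 - 1*(-994175201129479/92245) = 19769 + 994175201129479/92245 = 994177024720884/92245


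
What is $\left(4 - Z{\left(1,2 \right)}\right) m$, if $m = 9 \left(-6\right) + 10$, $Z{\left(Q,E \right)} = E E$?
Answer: $0$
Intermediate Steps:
$Z{\left(Q,E \right)} = E^{2}$
$m = -44$ ($m = -54 + 10 = -44$)
$\left(4 - Z{\left(1,2 \right)}\right) m = \left(4 - 2^{2}\right) \left(-44\right) = \left(4 - 4\right) \left(-44\right) = 0 \left(-44\right) = 0$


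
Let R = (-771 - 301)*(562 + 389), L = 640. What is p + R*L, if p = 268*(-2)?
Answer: -652462616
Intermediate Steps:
p = -536
R = -1019472 (R = -1072*951 = -1019472)
p + R*L = -536 - 1019472*640 = -536 - 652462080 = -652462616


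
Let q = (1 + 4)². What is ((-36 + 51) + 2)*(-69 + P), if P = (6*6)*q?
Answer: 14127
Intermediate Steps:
q = 25 (q = 5² = 25)
P = 900 (P = (6*6)*25 = 36*25 = 900)
((-36 + 51) + 2)*(-69 + P) = ((-36 + 51) + 2)*(-69 + 900) = (15 + 2)*831 = 17*831 = 14127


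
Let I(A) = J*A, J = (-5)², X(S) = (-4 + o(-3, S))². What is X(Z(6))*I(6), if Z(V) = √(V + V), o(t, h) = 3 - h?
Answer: 1950 + 600*√3 ≈ 2989.2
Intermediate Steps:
Z(V) = √2*√V (Z(V) = √(2*V) = √2*√V)
X(S) = (-1 - S)² (X(S) = (-4 + (3 - S))² = (-1 - S)²)
J = 25
I(A) = 25*A
X(Z(6))*I(6) = (1 + √2*√6)²*(25*6) = (1 + 2*√3)²*150 = 150*(1 + 2*√3)²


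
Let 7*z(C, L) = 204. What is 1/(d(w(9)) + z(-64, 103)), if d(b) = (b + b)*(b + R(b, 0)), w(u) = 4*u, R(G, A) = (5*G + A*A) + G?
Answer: 7/127212 ≈ 5.5026e-5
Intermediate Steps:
z(C, L) = 204/7 (z(C, L) = (1/7)*204 = 204/7)
R(G, A) = A**2 + 6*G (R(G, A) = (5*G + A**2) + G = (A**2 + 5*G) + G = A**2 + 6*G)
d(b) = 14*b**2 (d(b) = (b + b)*(b + (0**2 + 6*b)) = (2*b)*(b + (0 + 6*b)) = (2*b)*(b + 6*b) = (2*b)*(7*b) = 14*b**2)
1/(d(w(9)) + z(-64, 103)) = 1/(14*(4*9)**2 + 204/7) = 1/(14*36**2 + 204/7) = 1/(14*1296 + 204/7) = 1/(18144 + 204/7) = 1/(127212/7) = 7/127212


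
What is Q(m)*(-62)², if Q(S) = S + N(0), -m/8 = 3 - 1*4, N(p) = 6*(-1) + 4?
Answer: 23064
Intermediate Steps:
N(p) = -2 (N(p) = -6 + 4 = -2)
m = 8 (m = -8*(3 - 1*4) = -8*(3 - 4) = -8*(-1) = 8)
Q(S) = -2 + S (Q(S) = S - 2 = -2 + S)
Q(m)*(-62)² = (-2 + 8)*(-62)² = 6*3844 = 23064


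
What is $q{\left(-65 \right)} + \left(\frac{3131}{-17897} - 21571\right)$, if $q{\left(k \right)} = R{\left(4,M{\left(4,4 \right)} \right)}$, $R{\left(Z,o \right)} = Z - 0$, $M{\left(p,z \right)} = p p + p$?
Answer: $- \frac{385987730}{17897} \approx -21567.0$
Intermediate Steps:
$M{\left(p,z \right)} = p + p^{2}$ ($M{\left(p,z \right)} = p^{2} + p = p + p^{2}$)
$R{\left(Z,o \right)} = Z$ ($R{\left(Z,o \right)} = Z + 0 = Z$)
$q{\left(k \right)} = 4$
$q{\left(-65 \right)} + \left(\frac{3131}{-17897} - 21571\right) = 4 + \left(\frac{3131}{-17897} - 21571\right) = 4 + \left(3131 \left(- \frac{1}{17897}\right) - 21571\right) = 4 - \frac{386059318}{17897} = - \frac{385987730}{17897}$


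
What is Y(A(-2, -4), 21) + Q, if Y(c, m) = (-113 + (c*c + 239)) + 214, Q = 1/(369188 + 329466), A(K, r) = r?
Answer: 248720825/698654 ≈ 356.00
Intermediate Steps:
Q = 1/698654 ≈ 1.4313e-6
Y(c, m) = 340 + c² (Y(c, m) = (-113 + (c² + 239)) + 214 = (-113 + (239 + c²)) + 214 = (126 + c²) + 214 = 340 + c²)
Y(A(-2, -4), 21) + Q = (340 + (-4)²) + 1/698654 = (340 + 16) + 1/698654 = 356 + 1/698654 = 248720825/698654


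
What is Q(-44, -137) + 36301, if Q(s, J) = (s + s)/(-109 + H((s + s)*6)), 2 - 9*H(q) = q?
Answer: 1488413/41 ≈ 36303.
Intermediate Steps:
H(q) = 2/9 - q/9
Q(s, J) = 2*s/(-979/9 - 4*s/3) (Q(s, J) = (s + s)/(-109 + (2/9 - (s + s)*6/9)) = (2*s)/(-109 + (2/9 - 2*s*6/9)) = (2*s)/(-109 + (2/9 - 4*s/3)) = (2*s)/(-979/9 - 4*s/3) = 2*s/(-979/9 - 4*s/3))
Q(-44, -137) + 36301 = -18*(-44)/(979 + 12*(-44)) + 36301 = -18*(-44)/(979 - 528) + 36301 = -18*(-44)/451 + 36301 = -18*(-44)*1/451 + 36301 = 72/41 + 36301 = 1488413/41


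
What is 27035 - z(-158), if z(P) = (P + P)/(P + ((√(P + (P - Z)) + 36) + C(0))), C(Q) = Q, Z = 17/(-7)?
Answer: 2875794541/106383 - 316*I*√15365/106383 ≈ 27032.0 - 0.3682*I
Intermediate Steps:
Z = -17/7 (Z = 17*(-⅐) = -17/7 ≈ -2.4286)
z(P) = 2*P/(36 + P + √(17/7 + 2*P)) (z(P) = (P + P)/(P + ((√(P + (P - 1*(-17/7))) + 36) + 0)) = (2*P)/(P + ((√(P + (P + 17/7)) + 36) + 0)) = (2*P)/(P + ((√(P + (17/7 + P)) + 36) + 0)) = (2*P)/(P + ((√(17/7 + 2*P) + 36) + 0)) = (2*P)/(P + ((36 + √(17/7 + 2*P)) + 0)) = (2*P)/(P + (36 + √(17/7 + 2*P))) = (2*P)/(36 + P + √(17/7 + 2*P)) = 2*P/(36 + P + √(17/7 + 2*P)))
27035 - z(-158) = 27035 - 14*(-158)/(252 + 7*(-158) + √7*√(17 + 14*(-158))) = 27035 - 14*(-158)/(252 - 1106 + √7*√(17 - 2212)) = 27035 - 14*(-158)/(252 - 1106 + √7*√(-2195)) = 27035 - 14*(-158)/(252 - 1106 + √7*(I*√2195)) = 27035 - 14*(-158)/(252 - 1106 + I*√15365) = 27035 - 14*(-158)/(-854 + I*√15365) = 27035 - (-2212)/(-854 + I*√15365) = 27035 + 2212/(-854 + I*√15365)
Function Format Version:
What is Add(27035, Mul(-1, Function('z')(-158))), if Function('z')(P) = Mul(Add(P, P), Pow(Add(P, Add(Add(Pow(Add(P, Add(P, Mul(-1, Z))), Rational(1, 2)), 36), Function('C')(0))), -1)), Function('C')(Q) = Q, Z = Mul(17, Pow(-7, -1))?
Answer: Add(Rational(2875794541, 106383), Mul(Rational(-316, 106383), I, Pow(15365, Rational(1, 2)))) ≈ Add(27032., Mul(-0.36820, I))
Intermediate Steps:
Z = Rational(-17, 7) (Z = Mul(17, Rational(-1, 7)) = Rational(-17, 7) ≈ -2.4286)
Function('z')(P) = Mul(2, P, Pow(Add(36, P, Pow(Add(Rational(17, 7), Mul(2, P)), Rational(1, 2))), -1)) (Function('z')(P) = Mul(Add(P, P), Pow(Add(P, Add(Add(Pow(Add(P, Add(P, Mul(-1, Rational(-17, 7)))), Rational(1, 2)), 36), 0)), -1)) = Mul(Mul(2, P), Pow(Add(P, Add(Add(Pow(Add(P, Add(P, Rational(17, 7))), Rational(1, 2)), 36), 0)), -1)) = Mul(Mul(2, P), Pow(Add(P, Add(Add(Pow(Add(P, Add(Rational(17, 7), P)), Rational(1, 2)), 36), 0)), -1)) = Mul(Mul(2, P), Pow(Add(P, Add(Add(Pow(Add(Rational(17, 7), Mul(2, P)), Rational(1, 2)), 36), 0)), -1)) = Mul(Mul(2, P), Pow(Add(P, Add(Add(36, Pow(Add(Rational(17, 7), Mul(2, P)), Rational(1, 2))), 0)), -1)) = Mul(Mul(2, P), Pow(Add(P, Add(36, Pow(Add(Rational(17, 7), Mul(2, P)), Rational(1, 2)))), -1)) = Mul(Mul(2, P), Pow(Add(36, P, Pow(Add(Rational(17, 7), Mul(2, P)), Rational(1, 2))), -1)) = Mul(2, P, Pow(Add(36, P, Pow(Add(Rational(17, 7), Mul(2, P)), Rational(1, 2))), -1)))
Add(27035, Mul(-1, Function('z')(-158))) = Add(27035, Mul(-1, Mul(14, -158, Pow(Add(252, Mul(7, -158), Mul(Pow(7, Rational(1, 2)), Pow(Add(17, Mul(14, -158)), Rational(1, 2)))), -1)))) = Add(27035, Mul(-1, Mul(14, -158, Pow(Add(252, -1106, Mul(Pow(7, Rational(1, 2)), Pow(Add(17, -2212), Rational(1, 2)))), -1)))) = Add(27035, Mul(-1, Mul(14, -158, Pow(Add(252, -1106, Mul(Pow(7, Rational(1, 2)), Pow(-2195, Rational(1, 2)))), -1)))) = Add(27035, Mul(-1, Mul(14, -158, Pow(Add(252, -1106, Mul(Pow(7, Rational(1, 2)), Mul(I, Pow(2195, Rational(1, 2))))), -1)))) = Add(27035, Mul(-1, Mul(14, -158, Pow(Add(252, -1106, Mul(I, Pow(15365, Rational(1, 2)))), -1)))) = Add(27035, Mul(-1, Mul(14, -158, Pow(Add(-854, Mul(I, Pow(15365, Rational(1, 2)))), -1)))) = Add(27035, Mul(-1, Mul(-2212, Pow(Add(-854, Mul(I, Pow(15365, Rational(1, 2)))), -1)))) = Add(27035, Mul(2212, Pow(Add(-854, Mul(I, Pow(15365, Rational(1, 2)))), -1)))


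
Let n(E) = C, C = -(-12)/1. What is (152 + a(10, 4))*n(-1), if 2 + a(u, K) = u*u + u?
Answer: 3120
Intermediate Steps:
C = 12 (C = -(-12) = -1*(-12) = 12)
n(E) = 12
a(u, K) = -2 + u + u² (a(u, K) = -2 + (u*u + u) = -2 + (u² + u) = -2 + (u + u²) = -2 + u + u²)
(152 + a(10, 4))*n(-1) = (152 + (-2 + 10 + 10²))*12 = (152 + (-2 + 10 + 100))*12 = (152 + 108)*12 = 260*12 = 3120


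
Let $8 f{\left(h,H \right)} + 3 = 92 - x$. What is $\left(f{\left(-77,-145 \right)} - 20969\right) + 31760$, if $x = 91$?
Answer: $\frac{43163}{4} \approx 10791.0$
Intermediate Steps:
$f{\left(h,H \right)} = - \frac{1}{4}$ ($f{\left(h,H \right)} = - \frac{3}{8} + \frac{92 - 91}{8} = - \frac{3}{8} + \frac{1}{8} \cdot 1 = - \frac{3}{8} + \frac{1}{8} = - \frac{1}{4}$)
$\left(f{\left(-77,-145 \right)} - 20969\right) + 31760 = \left(- \frac{1}{4} - 20969\right) + 31760 = - \frac{83877}{4} + 31760 = \frac{43163}{4}$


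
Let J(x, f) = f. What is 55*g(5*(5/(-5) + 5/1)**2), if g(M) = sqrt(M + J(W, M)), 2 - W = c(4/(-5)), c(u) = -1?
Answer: 220*sqrt(10) ≈ 695.70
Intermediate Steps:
W = 3 (W = 2 - 1*(-1) = 2 + 1 = 3)
g(M) = sqrt(2)*sqrt(M) (g(M) = sqrt(M + M) = sqrt(2*M) = sqrt(2)*sqrt(M))
55*g(5*(5/(-5) + 5/1)**2) = 55*(sqrt(2)*sqrt(5*(5/(-5) + 5/1)**2)) = 55*(sqrt(2)*sqrt(5*(5*(-1/5) + 5*1)**2)) = 55*(sqrt(2)*sqrt(5*(-1 + 5)**2)) = 55*(sqrt(2)*sqrt(5*4**2)) = 55*(sqrt(2)*sqrt(5*16)) = 55*(sqrt(2)*sqrt(80)) = 55*(sqrt(2)*(4*sqrt(5))) = 55*(4*sqrt(10)) = 220*sqrt(10)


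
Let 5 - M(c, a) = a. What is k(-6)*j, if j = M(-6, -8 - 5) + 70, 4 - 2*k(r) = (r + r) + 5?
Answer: 484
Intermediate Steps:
M(c, a) = 5 - a
k(r) = -½ - r (k(r) = 2 - ((r + r) + 5)/2 = 2 - (2*r + 5)/2 = 2 - (5 + 2*r)/2 = 2 + (-5/2 - r) = -½ - r)
j = 88 (j = (5 - (-8 - 5)) + 70 = (5 - 1*(-13)) + 70 = (5 + 13) + 70 = 18 + 70 = 88)
k(-6)*j = (-½ - 1*(-6))*88 = (-½ + 6)*88 = (11/2)*88 = 484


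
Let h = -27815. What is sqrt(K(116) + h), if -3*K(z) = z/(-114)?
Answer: I*sqrt(90369833)/57 ≈ 166.78*I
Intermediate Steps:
K(z) = z/342 (K(z) = -z/(3*(-114)) = -z*(-1)/(3*114) = -(-1)*z/342 = z/342)
sqrt(K(116) + h) = sqrt((1/342)*116 - 27815) = sqrt(58/171 - 27815) = sqrt(-4756307/171) = I*sqrt(90369833)/57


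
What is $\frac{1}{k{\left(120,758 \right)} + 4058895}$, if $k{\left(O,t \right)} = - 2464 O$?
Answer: $\frac{1}{3763215} \approx 2.6573 \cdot 10^{-7}$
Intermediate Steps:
$\frac{1}{k{\left(120,758 \right)} + 4058895} = \frac{1}{\left(-2464\right) 120 + 4058895} = \frac{1}{-295680 + 4058895} = \frac{1}{3763215}$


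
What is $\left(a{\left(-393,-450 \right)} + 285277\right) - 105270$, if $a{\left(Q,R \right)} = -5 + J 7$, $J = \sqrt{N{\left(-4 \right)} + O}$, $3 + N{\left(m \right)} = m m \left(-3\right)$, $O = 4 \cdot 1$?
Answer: $180002 + 7 i \sqrt{47} \approx 1.8 \cdot 10^{5} + 47.99 i$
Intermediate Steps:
$O = 4$
$N{\left(m \right)} = -3 - 3 m^{2}$ ($N{\left(m \right)} = -3 + m m \left(-3\right) = -3 + m^{2} \left(-3\right) = -3 - 3 m^{2}$)
$J = i \sqrt{47}$ ($J = \sqrt{\left(-3 - 3 \left(-4\right)^{2}\right) + 4} = \sqrt{\left(-3 - 48\right) + 4} = \sqrt{-51 + 4} = \sqrt{-47} = i \sqrt{47} \approx 6.8557 i$)
$a{\left(Q,R \right)} = -5 + 7 i \sqrt{47}$ ($a{\left(Q,R \right)} = -5 + i \sqrt{47} \cdot 7 = -5 + 7 i \sqrt{47}$)
$\left(a{\left(-393,-450 \right)} + 285277\right) - 105270 = \left(\left(-5 + 7 i \sqrt{47}\right) + 285277\right) - 105270 = \left(285272 + 7 i \sqrt{47}\right) - 105270 = 180002 + 7 i \sqrt{47}$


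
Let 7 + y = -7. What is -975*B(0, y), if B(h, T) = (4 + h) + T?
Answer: 9750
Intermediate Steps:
y = -14 (y = -7 - 7 = -14)
B(h, T) = 4 + T + h
-975*B(0, y) = -975*(4 - 14 + 0) = -975*(-10) = 9750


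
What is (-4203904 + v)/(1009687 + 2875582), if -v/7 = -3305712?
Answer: 18936080/3885269 ≈ 4.8738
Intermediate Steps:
v = 23139984 (v = -7*(-3305712) = 23139984)
(-4203904 + v)/(1009687 + 2875582) = (-4203904 + 23139984)/(1009687 + 2875582) = 18936080/3885269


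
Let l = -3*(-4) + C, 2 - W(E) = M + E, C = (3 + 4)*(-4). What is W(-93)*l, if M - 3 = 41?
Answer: -816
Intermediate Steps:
C = -28 (C = 7*(-4) = -28)
M = 44 (M = 3 + 41 = 44)
W(E) = -42 - E (W(E) = 2 - (44 + E) = 2 + (-44 - E) = -42 - E)
l = -16 (l = -3*(-4) - 28 = 12 - 28 = -16)
W(-93)*l = (-42 - 1*(-93))*(-16) = (-42 + 93)*(-16) = 51*(-16) = -816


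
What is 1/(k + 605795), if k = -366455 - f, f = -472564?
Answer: 1/711904 ≈ 1.4047e-6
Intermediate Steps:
k = 106109 (k = -366455 - 1*(-472564) = -366455 + 472564 = 106109)
1/(k + 605795) = 1/(106109 + 605795) = 1/711904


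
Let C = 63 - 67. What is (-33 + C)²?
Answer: 1369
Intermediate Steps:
C = -4
(-33 + C)² = (-33 - 4)² = (-37)² = 1369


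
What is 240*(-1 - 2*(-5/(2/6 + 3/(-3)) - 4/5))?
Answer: -3456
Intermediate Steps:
240*(-1 - 2*(-5/(2/6 + 3/(-3)) - 4/5)) = 240*(-1 - 2*(-5/(2*(⅙) + 3*(-⅓)) - 4*⅕)) = 240*(-1 - 2*(-5/(⅓ - 1) - ⅘)) = 240*(-1 - 2*(-5/(-⅔) - ⅘)) = 240*(-1 - 2*(-5*(-3/2) - ⅘)) = 240*(-1 - 2*(15/2 - ⅘)) = 240*(-1 - 2*67/10) = 240*(-1 - 67/5) = 240*(-72/5) = -3456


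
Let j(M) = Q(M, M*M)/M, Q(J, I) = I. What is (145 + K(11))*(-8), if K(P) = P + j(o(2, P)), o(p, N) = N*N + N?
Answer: -2304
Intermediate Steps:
o(p, N) = N + N² (o(p, N) = N² + N = N + N²)
j(M) = M (j(M) = (M*M)/M = M²/M = M)
K(P) = P + P*(1 + P)
(145 + K(11))*(-8) = (145 + 11*(2 + 11))*(-8) = (145 + 11*13)*(-8) = (145 + 143)*(-8) = 288*(-8) = -2304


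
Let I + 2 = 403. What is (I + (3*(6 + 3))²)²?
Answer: 1276900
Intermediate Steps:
I = 401 (I = -2 + 403 = 401)
(I + (3*(6 + 3))²)² = (401 + (3*(6 + 3))²)² = (401 + (3*9)²)² = (401 + 27²)² = (401 + 729)² = 1130² = 1276900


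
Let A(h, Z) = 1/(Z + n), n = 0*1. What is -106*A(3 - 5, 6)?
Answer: -53/3 ≈ -17.667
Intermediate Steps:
n = 0
A(h, Z) = 1/Z (A(h, Z) = 1/(Z + 0) = 1/Z)
-106*A(3 - 5, 6) = -106/6 = -106*1/6 = -53/3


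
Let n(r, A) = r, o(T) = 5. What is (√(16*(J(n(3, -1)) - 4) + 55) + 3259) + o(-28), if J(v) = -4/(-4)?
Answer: 3264 + √7 ≈ 3266.6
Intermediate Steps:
J(v) = 1 (J(v) = -4*(-¼) = 1)
(√(16*(J(n(3, -1)) - 4) + 55) + 3259) + o(-28) = (√(16*(1 - 4) + 55) + 3259) + 5 = (√(16*(-3) + 55) + 3259) + 5 = (√(-48 + 55) + 3259) + 5 = (√7 + 3259) + 5 = (3259 + √7) + 5 = 3264 + √7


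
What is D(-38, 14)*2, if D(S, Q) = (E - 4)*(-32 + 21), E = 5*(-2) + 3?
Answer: 242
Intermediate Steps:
E = -7 (E = -10 + 3 = -7)
D(S, Q) = 121 (D(S, Q) = (-7 - 4)*(-32 + 21) = -11*(-11) = 121)
D(-38, 14)*2 = 121*2 = 242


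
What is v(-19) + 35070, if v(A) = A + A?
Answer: 35032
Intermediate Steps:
v(A) = 2*A
v(-19) + 35070 = 2*(-19) + 35070 = -38 + 35070 = 35032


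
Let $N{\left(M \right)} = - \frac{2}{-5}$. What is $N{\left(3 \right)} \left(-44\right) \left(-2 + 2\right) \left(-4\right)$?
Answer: $0$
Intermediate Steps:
$N{\left(M \right)} = \frac{2}{5}$ ($N{\left(M \right)} = \left(-2\right) \left(- \frac{1}{5}\right) = \frac{2}{5}$)
$N{\left(3 \right)} \left(-44\right) \left(-2 + 2\right) \left(-4\right) = \frac{2}{5} \left(-44\right) \left(-2 + 2\right) \left(-4\right) = - \frac{88 \cdot 0 \left(-4\right)}{5} = \left(- \frac{88}{5}\right) 0 = 0$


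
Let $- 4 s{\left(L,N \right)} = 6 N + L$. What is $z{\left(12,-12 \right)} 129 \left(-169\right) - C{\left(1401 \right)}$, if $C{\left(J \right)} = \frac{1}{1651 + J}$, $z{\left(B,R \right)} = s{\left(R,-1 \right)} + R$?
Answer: $\frac{499024889}{3052} \approx 1.6351 \cdot 10^{5}$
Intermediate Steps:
$s{\left(L,N \right)} = - \frac{3 N}{2} - \frac{L}{4}$ ($s{\left(L,N \right)} = - \frac{6 N + L}{4} = - \frac{L + 6 N}{4} = - \frac{3 N}{2} - \frac{L}{4}$)
$z{\left(B,R \right)} = \frac{3}{2} + \frac{3 R}{4}$ ($z{\left(B,R \right)} = \left(\left(- \frac{3}{2}\right) \left(-1\right) - \frac{R}{4}\right) + R = \left(\frac{3}{2} - \frac{R}{4}\right) + R = \frac{3}{2} + \frac{3 R}{4}$)
$z{\left(12,-12 \right)} 129 \left(-169\right) - C{\left(1401 \right)} = \left(\frac{3}{2} + \frac{3}{4} \left(-12\right)\right) 129 \left(-169\right) - \frac{1}{1651 + 1401} = \left(\frac{3}{2} - 9\right) 129 \left(-169\right) - \frac{1}{3052} = \left(- \frac{15}{2}\right) 129 \left(-169\right) - \frac{1}{3052} = \left(- \frac{1935}{2}\right) \left(-169\right) - \frac{1}{3052} = \frac{327015}{2} - \frac{1}{3052} = \frac{499024889}{3052}$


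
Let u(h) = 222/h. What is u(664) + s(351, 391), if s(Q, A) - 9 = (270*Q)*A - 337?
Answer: 12302174455/332 ≈ 3.7055e+7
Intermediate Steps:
s(Q, A) = -328 + 270*A*Q (s(Q, A) = 9 + ((270*Q)*A - 337) = 9 + (270*A*Q - 337) = 9 + (-337 + 270*A*Q) = -328 + 270*A*Q)
u(664) + s(351, 391) = 222/664 + (-328 + 270*391*351) = 222*(1/664) + (-328 + 37055070) = 111/332 + 37054742 = 12302174455/332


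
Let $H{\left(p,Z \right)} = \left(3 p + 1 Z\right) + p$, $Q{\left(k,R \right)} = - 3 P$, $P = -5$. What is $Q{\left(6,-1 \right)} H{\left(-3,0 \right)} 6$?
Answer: $-1080$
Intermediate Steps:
$Q{\left(k,R \right)} = 15$ ($Q{\left(k,R \right)} = \left(-3\right) \left(-5\right) = 15$)
$H{\left(p,Z \right)} = Z + 4 p$ ($H{\left(p,Z \right)} = \left(3 p + Z\right) + p = \left(Z + 3 p\right) + p = Z + 4 p$)
$Q{\left(6,-1 \right)} H{\left(-3,0 \right)} 6 = 15 \left(0 + 4 \left(-3\right)\right) 6 = 15 \left(0 - 12\right) 6 = 15 \left(-12\right) 6 = \left(-180\right) 6 = -1080$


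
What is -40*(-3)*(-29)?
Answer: -3480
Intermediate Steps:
-40*(-3)*(-29) = 120*(-29) = -3480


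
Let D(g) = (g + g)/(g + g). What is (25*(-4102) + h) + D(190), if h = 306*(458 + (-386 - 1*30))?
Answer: -89697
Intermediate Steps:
D(g) = 1 (D(g) = (2*g)/((2*g)) = (2*g)*(1/(2*g)) = 1)
h = 12852 (h = 306*(458 + (-386 - 30)) = 306*(458 - 416) = 306*42 = 12852)
(25*(-4102) + h) + D(190) = (25*(-4102) + 12852) + 1 = (-102550 + 12852) + 1 = -89698 + 1 = -89697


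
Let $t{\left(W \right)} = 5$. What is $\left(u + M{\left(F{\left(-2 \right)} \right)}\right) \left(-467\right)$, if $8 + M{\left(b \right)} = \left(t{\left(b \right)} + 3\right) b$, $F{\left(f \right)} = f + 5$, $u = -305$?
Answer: $134963$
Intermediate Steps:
$F{\left(f \right)} = 5 + f$
$M{\left(b \right)} = -8 + 8 b$ ($M{\left(b \right)} = -8 + \left(5 + 3\right) b = -8 + 8 b$)
$\left(u + M{\left(F{\left(-2 \right)} \right)}\right) \left(-467\right) = \left(-305 - \left(8 - 8 \left(5 - 2\right)\right)\right) \left(-467\right) = \left(-305 + \left(-8 + 8 \cdot 3\right)\right) \left(-467\right) = \left(-305 + \left(-8 + 24\right)\right) \left(-467\right) = \left(-305 + 16\right) \left(-467\right) = \left(-289\right) \left(-467\right) = 134963$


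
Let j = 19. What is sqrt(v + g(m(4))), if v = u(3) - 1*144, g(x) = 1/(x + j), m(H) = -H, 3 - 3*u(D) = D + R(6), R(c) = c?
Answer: I*sqrt(32835)/15 ≈ 12.08*I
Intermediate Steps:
u(D) = -1 - D/3 (u(D) = 1 - (D + 6)/3 = 1 - (6 + D)/3 = 1 + (-2 - D/3) = -1 - D/3)
g(x) = 1/(19 + x) (g(x) = 1/(x + 19) = 1/(19 + x))
v = -146 (v = (-1 - 1/3*3) - 1*144 = (-1 - 1) - 144 = -2 - 144 = -146)
sqrt(v + g(m(4))) = sqrt(-146 + 1/(19 - 1*4)) = sqrt(-146 + 1/(19 - 4)) = sqrt(-146 + 1/15) = sqrt(-2189/15) = I*sqrt(32835)/15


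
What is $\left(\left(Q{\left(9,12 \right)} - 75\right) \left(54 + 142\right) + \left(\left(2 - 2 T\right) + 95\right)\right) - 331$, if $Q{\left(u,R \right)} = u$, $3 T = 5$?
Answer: $- \frac{39520}{3} \approx -13173.0$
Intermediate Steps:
$T = \frac{5}{3}$ ($T = \frac{1}{3} \cdot 5 = \frac{5}{3} \approx 1.6667$)
$\left(\left(Q{\left(9,12 \right)} - 75\right) \left(54 + 142\right) + \left(\left(2 - 2 T\right) + 95\right)\right) - 331 = \left(\left(9 - 75\right) \left(54 + 142\right) + \left(\left(2 - \frac{10}{3}\right) + 95\right)\right) - 331 = \left(\left(-66\right) 196 + \left(\left(2 - \frac{10}{3}\right) + 95\right)\right) - 331 = \left(-12936 + \left(- \frac{4}{3} + 95\right)\right) - 331 = \left(-12936 + \frac{281}{3}\right) - 331 = - \frac{38527}{3} - 331 = - \frac{39520}{3}$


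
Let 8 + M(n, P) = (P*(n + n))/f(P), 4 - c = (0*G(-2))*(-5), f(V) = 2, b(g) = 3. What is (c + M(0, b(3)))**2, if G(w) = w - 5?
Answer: 16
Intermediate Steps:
G(w) = -5 + w
c = 4 (c = 4 - 0*(-5 - 2)*(-5) = 4 - 0*(-7)*(-5) = 4 - 0*(-5) = 4 - 1*0 = 4 + 0 = 4)
M(n, P) = -8 + P*n (M(n, P) = -8 + (P*(n + n))/2 = -8 + (P*(2*n))*(1/2) = -8 + (2*P*n)*(1/2) = -8 + P*n)
(c + M(0, b(3)))**2 = (4 + (-8 + 3*0))**2 = (4 + (-8 + 0))**2 = (4 - 8)**2 = (-4)**2 = 16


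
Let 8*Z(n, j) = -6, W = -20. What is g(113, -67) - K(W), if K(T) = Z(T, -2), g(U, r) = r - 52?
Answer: -473/4 ≈ -118.25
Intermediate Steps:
g(U, r) = -52 + r
Z(n, j) = -3/4 (Z(n, j) = (1/8)*(-6) = -3/4)
K(T) = -3/4
g(113, -67) - K(W) = (-52 - 67) - 1*(-3/4) = -119 + 3/4 = -473/4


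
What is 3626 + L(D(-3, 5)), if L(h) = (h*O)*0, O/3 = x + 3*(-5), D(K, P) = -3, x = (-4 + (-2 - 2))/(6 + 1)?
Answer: 3626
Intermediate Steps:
x = -8/7 (x = (-4 - 4)/7 = -8*⅐ = -8/7 ≈ -1.1429)
O = -339/7 (O = 3*(-8/7 + 3*(-5)) = 3*(-8/7 - 15) = 3*(-113/7) = -339/7 ≈ -48.429)
L(h) = 0 (L(h) = (h*(-339/7))*0 = -339*h/7*0 = 0)
3626 + L(D(-3, 5)) = 3626 + 0 = 3626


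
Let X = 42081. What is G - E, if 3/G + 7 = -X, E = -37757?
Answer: 1589116613/42088 ≈ 37757.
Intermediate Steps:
G = -3/42088 (G = 3/(-7 - 1*42081) = 3/(-7 - 42081) = 3/(-42088) = 3*(-1/42088) = -3/42088 ≈ -7.1279e-5)
G - E = -3/42088 - 1*(-37757) = -3/42088 + 37757 = 1589116613/42088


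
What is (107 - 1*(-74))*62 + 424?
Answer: 11646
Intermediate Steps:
(107 - 1*(-74))*62 + 424 = (107 + 74)*62 + 424 = 181*62 + 424 = 11222 + 424 = 11646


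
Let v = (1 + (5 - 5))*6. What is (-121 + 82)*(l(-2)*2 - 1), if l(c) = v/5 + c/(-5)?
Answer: -429/5 ≈ -85.800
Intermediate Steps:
v = 6 (v = (1 + 0)*6 = 1*6 = 6)
l(c) = 6/5 - c/5 (l(c) = 6/5 + c/(-5) = 6*(1/5) + c*(-1/5) = 6/5 - c/5)
(-121 + 82)*(l(-2)*2 - 1) = (-121 + 82)*((6/5 - 1/5*(-2))*2 - 1) = -39*((6/5 + 2/5)*2 - 1) = -39*((8/5)*2 - 1) = -39*(16/5 - 1) = -39*11/5 = -429/5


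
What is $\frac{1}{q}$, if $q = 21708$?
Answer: $\frac{1}{21708} \approx 4.6066 \cdot 10^{-5}$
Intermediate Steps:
$\frac{1}{q} = \frac{1}{21708}$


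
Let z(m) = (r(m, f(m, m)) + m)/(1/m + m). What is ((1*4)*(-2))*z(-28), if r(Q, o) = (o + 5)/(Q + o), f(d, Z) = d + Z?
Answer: -6136/785 ≈ -7.8166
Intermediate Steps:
f(d, Z) = Z + d
r(Q, o) = (5 + o)/(Q + o)
z(m) = (m + (5 + 2*m)/(3*m))/(m + 1/m) (z(m) = ((5 + (m + m))/(m + (m + m)) + m)/(1/m + m) = ((5 + 2*m)/(m + 2*m) + m)/(m + 1/m) = ((5 + 2*m)/((3*m)) + m)/(m + 1/m) = ((1/(3*m))*(5 + 2*m) + m)/(m + 1/m) = ((5 + 2*m)/(3*m) + m)/(m + 1/m) = (m + (5 + 2*m)/(3*m))/(m + 1/m))
((1*4)*(-2))*z(-28) = ((1*4)*(-2))*((5 + 2*(-28) + 3*(-28)**2)/(3*(1 + (-28)**2))) = (4*(-2))*((5 - 56 + 3*784)/(3*(1 + 784))) = -8*(5 - 56 + 2352)/(3*785) = -8*2301/(3*785) = -8*767/785 = -6136/785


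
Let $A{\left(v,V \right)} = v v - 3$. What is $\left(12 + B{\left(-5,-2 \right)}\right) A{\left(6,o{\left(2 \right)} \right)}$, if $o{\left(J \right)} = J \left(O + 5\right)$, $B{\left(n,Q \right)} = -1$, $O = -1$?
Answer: $363$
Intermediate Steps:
$o{\left(J \right)} = 4 J$ ($o{\left(J \right)} = J \left(-1 + 5\right) = J 4 = 4 J$)
$A{\left(v,V \right)} = -3 + v^{2}$ ($A{\left(v,V \right)} = v^{2} - 3 = -3 + v^{2}$)
$\left(12 + B{\left(-5,-2 \right)}\right) A{\left(6,o{\left(2 \right)} \right)} = \left(12 - 1\right) \left(-3 + 6^{2}\right) = 11 \left(-3 + 36\right) = 11 \cdot 33 = 363$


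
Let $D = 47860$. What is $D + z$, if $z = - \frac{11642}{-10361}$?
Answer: $\frac{495889102}{10361} \approx 47861.0$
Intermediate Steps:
$z = \frac{11642}{10361}$ ($z = \left(-11642\right) \left(- \frac{1}{10361}\right) = \frac{11642}{10361} \approx 1.1236$)
$D + z = 47860 + \frac{11642}{10361} = \frac{495889102}{10361}$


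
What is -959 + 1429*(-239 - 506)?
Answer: -1065564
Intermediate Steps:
-959 + 1429*(-239 - 506) = -959 + 1429*(-745) = -959 - 1064605 = -1065564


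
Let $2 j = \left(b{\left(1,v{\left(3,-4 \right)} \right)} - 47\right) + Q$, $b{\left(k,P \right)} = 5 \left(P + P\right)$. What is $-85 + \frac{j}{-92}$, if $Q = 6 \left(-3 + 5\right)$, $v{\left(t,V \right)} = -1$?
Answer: $- \frac{15595}{184} \approx -84.755$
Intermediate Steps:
$b{\left(k,P \right)} = 10 P$ ($b{\left(k,P \right)} = 5 \cdot 2 P = 10 P$)
$Q = 12$ ($Q = 6 \cdot 2 = 12$)
$j = - \frac{45}{2}$ ($j = \frac{\left(10 \left(-1\right) - 47\right) + 12}{2} = \frac{\left(-10 - 47\right) + 12}{2} = \frac{-57 + 12}{2} = \frac{1}{2} \left(-45\right) = - \frac{45}{2} \approx -22.5$)
$-85 + \frac{j}{-92} = -85 - \frac{45}{2 \left(-92\right)} = -85 - - \frac{45}{184} = -85 + \frac{45}{184} = - \frac{15595}{184}$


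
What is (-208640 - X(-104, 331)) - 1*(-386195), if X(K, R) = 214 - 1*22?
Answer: 177363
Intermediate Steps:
X(K, R) = 192 (X(K, R) = 214 - 22 = 192)
(-208640 - X(-104, 331)) - 1*(-386195) = (-208640 - 1*192) - 1*(-386195) = (-208640 - 192) + 386195 = -208832 + 386195 = 177363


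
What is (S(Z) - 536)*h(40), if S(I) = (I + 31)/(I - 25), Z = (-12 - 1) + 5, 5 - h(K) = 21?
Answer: 283376/33 ≈ 8587.2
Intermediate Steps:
h(K) = -16 (h(K) = 5 - 1*21 = 5 - 21 = -16)
Z = -8 (Z = -13 + 5 = -8)
S(I) = (31 + I)/(-25 + I)
(S(Z) - 536)*h(40) = ((31 - 8)/(-25 - 8) - 536)*(-16) = (23/(-33) - 536)*(-16) = (-1/33*23 - 536)*(-16) = (-23/33 - 536)*(-16) = -17711/33*(-16) = 283376/33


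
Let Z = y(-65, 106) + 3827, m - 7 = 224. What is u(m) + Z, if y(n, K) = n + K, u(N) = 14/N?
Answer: 127646/33 ≈ 3868.1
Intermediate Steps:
m = 231 (m = 7 + 224 = 231)
y(n, K) = K + n
Z = 3868 (Z = (106 - 65) + 3827 = 41 + 3827 = 3868)
u(m) + Z = 14/231 + 3868 = 14*(1/231) + 3868 = 2/33 + 3868 = 127646/33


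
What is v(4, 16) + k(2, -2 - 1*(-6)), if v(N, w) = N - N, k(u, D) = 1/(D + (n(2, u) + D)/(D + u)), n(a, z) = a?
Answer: 1/5 ≈ 0.20000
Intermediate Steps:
k(u, D) = 1/(D + (2 + D)/(D + u))
v(N, w) = 0
v(4, 16) + k(2, -2 - 1*(-6)) = 0 + ((-2 - 1*(-6)) + 2)/(2 + (-2 - 1*(-6)) + (-2 - 1*(-6))**2 + (-2 - 1*(-6))*2) = 0 + ((-2 + 6) + 2)/(2 + (-2 + 6) + (-2 + 6)**2 + (-2 + 6)*2) = 0 + (4 + 2)/(2 + 4 + 4**2 + 4*2) = 0 + 6/(2 + 4 + 16 + 8) = 0 + 6/30 = 0 + (1/30)*6 = 0 + 1/5 = 1/5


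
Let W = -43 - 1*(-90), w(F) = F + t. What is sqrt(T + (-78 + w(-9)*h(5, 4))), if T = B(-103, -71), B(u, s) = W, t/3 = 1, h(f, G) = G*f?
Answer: I*sqrt(151) ≈ 12.288*I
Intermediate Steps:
t = 3 (t = 3*1 = 3)
w(F) = 3 + F (w(F) = F + 3 = 3 + F)
W = 47 (W = -43 + 90 = 47)
B(u, s) = 47
T = 47
sqrt(T + (-78 + w(-9)*h(5, 4))) = sqrt(47 + (-78 + (3 - 9)*(4*5))) = sqrt(47 + (-78 - 6*20)) = sqrt(47 + (-78 - 120)) = sqrt(47 - 198) = sqrt(-151) = I*sqrt(151)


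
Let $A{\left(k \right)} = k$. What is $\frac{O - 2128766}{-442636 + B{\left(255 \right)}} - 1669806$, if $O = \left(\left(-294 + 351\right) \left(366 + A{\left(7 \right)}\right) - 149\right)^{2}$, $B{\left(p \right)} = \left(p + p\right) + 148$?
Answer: $- \frac{369230552023}{220989} \approx -1.6708 \cdot 10^{6}$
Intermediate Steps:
$B{\left(p \right)} = 148 + 2 p$ ($B{\left(p \right)} = 2 p + 148 = 148 + 2 p$)
$O = 445716544$ ($O = \left(\left(-294 + 351\right) \left(366 + 7\right) - 149\right)^{2} = \left(57 \cdot 373 - 149\right)^{2} = \left(21261 - 149\right)^{2} = 21112^{2} = 445716544$)
$\frac{O - 2128766}{-442636 + B{\left(255 \right)}} - 1669806 = \frac{445716544 - 2128766}{-442636 + \left(148 + 2 \cdot 255\right)} - 1669806 = \frac{443587778}{-442636 + \left(148 + 510\right)} - 1669806 = \frac{443587778}{-442636 + 658} - 1669806 = \frac{443587778}{-441978} - 1669806 = 443587778 \left(- \frac{1}{441978}\right) - 1669806 = - \frac{221793889}{220989} - 1669806 = - \frac{369230552023}{220989}$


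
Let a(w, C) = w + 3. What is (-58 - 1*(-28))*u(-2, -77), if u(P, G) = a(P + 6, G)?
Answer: -210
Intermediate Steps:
a(w, C) = 3 + w
u(P, G) = 9 + P (u(P, G) = 3 + (P + 6) = 3 + (6 + P) = 9 + P)
(-58 - 1*(-28))*u(-2, -77) = (-58 - 1*(-28))*(9 - 2) = (-58 + 28)*7 = -30*7 = -210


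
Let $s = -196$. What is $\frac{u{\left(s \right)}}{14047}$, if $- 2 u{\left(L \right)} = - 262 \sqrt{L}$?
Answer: $\frac{1834 i}{14047} \approx 0.13056 i$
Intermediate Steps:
$u{\left(L \right)} = 131 \sqrt{L}$ ($u{\left(L \right)} = - \frac{\left(-262\right) \sqrt{L}}{2} = 131 \sqrt{L}$)
$\frac{u{\left(s \right)}}{14047} = \frac{131 \sqrt{-196}}{14047} = 131 \cdot 14 i \frac{1}{14047} = 1834 i \frac{1}{14047} = \frac{1834 i}{14047}$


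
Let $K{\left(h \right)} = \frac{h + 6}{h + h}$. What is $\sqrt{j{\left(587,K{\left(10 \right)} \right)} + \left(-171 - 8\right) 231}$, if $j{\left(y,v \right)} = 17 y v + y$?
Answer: $\frac{19 i \sqrt{2270}}{5} \approx 181.05 i$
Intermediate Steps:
$K{\left(h \right)} = \frac{6 + h}{2 h}$
$j{\left(y,v \right)} = y + 17 v y$ ($j{\left(y,v \right)} = 17 v y + y = y + 17 v y$)
$\sqrt{j{\left(587,K{\left(10 \right)} \right)} + \left(-171 - 8\right) 231} = \sqrt{587 \left(1 + 17 \frac{6 + 10}{2 \cdot 10}\right) + \left(-171 - 8\right) 231} = \sqrt{587 \left(1 + 17 \cdot \frac{1}{2} \cdot \frac{1}{10} \cdot 16\right) - 41349} = \sqrt{587 \left(1 + 17 \cdot \frac{4}{5}\right) - 41349} = \sqrt{587 \left(1 + \frac{68}{5}\right) - 41349} = \sqrt{587 \cdot \frac{73}{5} - 41349} = \sqrt{\frac{42851}{5} - 41349} = \sqrt{- \frac{163894}{5}} = \frac{19 i \sqrt{2270}}{5}$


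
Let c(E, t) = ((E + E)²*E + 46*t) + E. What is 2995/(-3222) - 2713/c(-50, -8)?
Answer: -41389184/44787411 ≈ -0.92413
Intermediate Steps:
c(E, t) = E + 4*E³ + 46*t (c(E, t) = ((2*E)²*E + 46*t) + E = ((4*E²)*E + 46*t) + E = (4*E³ + 46*t) + E = E + 4*E³ + 46*t)
2995/(-3222) - 2713/c(-50, -8) = 2995/(-3222) - 2713/(-50 + 4*(-50)³ + 46*(-8)) = 2995*(-1/3222) - 2713/(-50 + 4*(-125000) - 368) = -2995/3222 - 2713/(-50 - 500000 - 368) = -2995/3222 - 2713/(-500418) = -2995/3222 - 2713*(-1/500418) = -2995/3222 + 2713/500418 = -41389184/44787411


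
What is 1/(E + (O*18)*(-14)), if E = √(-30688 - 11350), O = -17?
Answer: 2142/9197347 - I*√42038/18394694 ≈ 0.00023289 - 1.1146e-5*I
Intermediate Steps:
E = I*√42038 (E = √(-42038) = I*√42038 ≈ 205.03*I)
1/(E + (O*18)*(-14)) = 1/(I*√42038 - 17*18*(-14)) = 1/(I*√42038 - 306*(-14)) = 1/(I*√42038 + 4284) = 1/(4284 + I*√42038)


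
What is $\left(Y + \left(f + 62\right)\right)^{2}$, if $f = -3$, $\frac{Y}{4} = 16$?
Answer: $15129$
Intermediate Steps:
$Y = 64$ ($Y = 4 \cdot 16 = 64$)
$\left(Y + \left(f + 62\right)\right)^{2} = \left(64 + \left(-3 + 62\right)\right)^{2} = \left(64 + 59\right)^{2} = 123^{2} = 15129$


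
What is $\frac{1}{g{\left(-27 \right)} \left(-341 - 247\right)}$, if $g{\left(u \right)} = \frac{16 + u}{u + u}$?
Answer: $- \frac{9}{1078} \approx -0.0083488$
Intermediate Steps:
$g{\left(u \right)} = \frac{16 + u}{2 u}$
$\frac{1}{g{\left(-27 \right)} \left(-341 - 247\right)} = \frac{1}{\frac{16 - 27}{2 \left(-27\right)} \left(-341 - 247\right)} = \frac{1}{\frac{1}{2} \left(- \frac{1}{27}\right) \left(-11\right) \left(-588\right)} = \frac{1}{\frac{11}{54}} \left(- \frac{1}{588}\right) = \frac{54}{11} \left(- \frac{1}{588}\right) = - \frac{9}{1078}$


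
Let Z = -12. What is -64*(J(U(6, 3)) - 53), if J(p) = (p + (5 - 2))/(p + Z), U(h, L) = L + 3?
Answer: 3488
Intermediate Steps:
U(h, L) = 3 + L
J(p) = (3 + p)/(-12 + p) (J(p) = (p + (5 - 2))/(p - 12) = (p + 3)/(-12 + p) = (3 + p)/(-12 + p))
-64*(J(U(6, 3)) - 53) = -64*((3 + (3 + 3))/(-12 + (3 + 3)) - 53) = -64*((3 + 6)/(-12 + 6) - 53) = -64*(9/(-6) - 53) = -64*(-⅙*9 - 53) = -64*(-3/2 - 53) = -64*(-109/2) = 3488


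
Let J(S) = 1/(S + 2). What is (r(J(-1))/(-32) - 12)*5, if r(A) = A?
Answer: -1925/32 ≈ -60.156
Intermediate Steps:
J(S) = 1/(2 + S)
(r(J(-1))/(-32) - 12)*5 = (1/((2 - 1)*(-32)) - 12)*5 = (-1/32/1 - 12)*5 = (1*(-1/32) - 12)*5 = (-1/32 - 12)*5 = -385/32*5 = -1925/32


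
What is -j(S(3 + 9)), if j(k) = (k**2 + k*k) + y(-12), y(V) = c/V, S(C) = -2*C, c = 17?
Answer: -13807/12 ≈ -1150.6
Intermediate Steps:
y(V) = 17/V
j(k) = -17/12 + 2*k**2 (j(k) = (k**2 + k*k) + 17/(-12) = (k**2 + k**2) + 17*(-1/12) = 2*k**2 - 17/12 = -17/12 + 2*k**2)
-j(S(3 + 9)) = -(-17/12 + 2*(-2*(3 + 9))**2) = -(-17/12 + 2*(-2*12)**2) = -(-17/12 + 2*(-24)**2) = -(-17/12 + 2*576) = -(-17/12 + 1152) = -1*13807/12 = -13807/12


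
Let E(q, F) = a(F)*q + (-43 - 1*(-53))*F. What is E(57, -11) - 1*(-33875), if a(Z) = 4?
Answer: 33993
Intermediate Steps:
E(q, F) = 4*q + 10*F (E(q, F) = 4*q + (-43 - 1*(-53))*F = 4*q + (-43 + 53)*F = 4*q + 10*F)
E(57, -11) - 1*(-33875) = (4*57 + 10*(-11)) - 1*(-33875) = (228 - 110) + 33875 = 118 + 33875 = 33993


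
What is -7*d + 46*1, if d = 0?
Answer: 46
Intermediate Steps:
-7*d + 46*1 = -7*0 + 46*1 = 0 + 46 = 46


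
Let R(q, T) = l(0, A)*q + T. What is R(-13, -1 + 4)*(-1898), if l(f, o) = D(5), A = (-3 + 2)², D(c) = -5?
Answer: -129064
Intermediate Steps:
A = 1 (A = (-1)² = 1)
l(f, o) = -5
R(q, T) = T - 5*q (R(q, T) = -5*q + T = T - 5*q)
R(-13, -1 + 4)*(-1898) = ((-1 + 4) - 5*(-13))*(-1898) = (3 + 65)*(-1898) = 68*(-1898) = -129064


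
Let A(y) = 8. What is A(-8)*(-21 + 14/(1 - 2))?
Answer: -280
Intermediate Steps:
A(-8)*(-21 + 14/(1 - 2)) = 8*(-21 + 14/(1 - 2)) = 8*(-21 + 14/(-1)) = 8*(-21 - 1*14) = 8*(-21 - 14) = 8*(-35) = -280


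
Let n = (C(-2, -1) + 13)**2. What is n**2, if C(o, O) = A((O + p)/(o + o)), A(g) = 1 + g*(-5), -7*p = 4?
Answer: 12897917761/614656 ≈ 20984.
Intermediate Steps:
p = -4/7 (p = -1/7*4 = -4/7 ≈ -0.57143)
A(g) = 1 - 5*g
C(o, O) = 1 - 5*(-4/7 + O)/(2*o) (C(o, O) = 1 - 5*(O - 4/7)/(o + o) = 1 - 5*(-4/7 + O)/(2*o))
n = 113569/784 (n = ((1/14)*(20 - 35*(-1) + 14*(-2))/(-2) + 13)**2 = ((1/14)*(-1/2)*(20 + 35 - 28) + 13)**2 = ((1/14)*(-1/2)*27 + 13)**2 = (-27/28 + 13)**2 = (337/28)**2 = 113569/784 ≈ 144.86)
n**2 = (113569/784)**2 = 12897917761/614656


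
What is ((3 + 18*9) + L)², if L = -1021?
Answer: 732736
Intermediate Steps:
((3 + 18*9) + L)² = ((3 + 18*9) - 1021)² = ((3 + 162) - 1021)² = (165 - 1021)² = (-856)² = 732736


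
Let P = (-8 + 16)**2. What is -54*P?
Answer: -3456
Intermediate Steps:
P = 64 (P = 8**2 = 64)
-54*P = -54*64 = -3456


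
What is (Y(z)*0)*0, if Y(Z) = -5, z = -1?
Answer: 0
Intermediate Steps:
(Y(z)*0)*0 = -5*0*0 = 0*0 = 0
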